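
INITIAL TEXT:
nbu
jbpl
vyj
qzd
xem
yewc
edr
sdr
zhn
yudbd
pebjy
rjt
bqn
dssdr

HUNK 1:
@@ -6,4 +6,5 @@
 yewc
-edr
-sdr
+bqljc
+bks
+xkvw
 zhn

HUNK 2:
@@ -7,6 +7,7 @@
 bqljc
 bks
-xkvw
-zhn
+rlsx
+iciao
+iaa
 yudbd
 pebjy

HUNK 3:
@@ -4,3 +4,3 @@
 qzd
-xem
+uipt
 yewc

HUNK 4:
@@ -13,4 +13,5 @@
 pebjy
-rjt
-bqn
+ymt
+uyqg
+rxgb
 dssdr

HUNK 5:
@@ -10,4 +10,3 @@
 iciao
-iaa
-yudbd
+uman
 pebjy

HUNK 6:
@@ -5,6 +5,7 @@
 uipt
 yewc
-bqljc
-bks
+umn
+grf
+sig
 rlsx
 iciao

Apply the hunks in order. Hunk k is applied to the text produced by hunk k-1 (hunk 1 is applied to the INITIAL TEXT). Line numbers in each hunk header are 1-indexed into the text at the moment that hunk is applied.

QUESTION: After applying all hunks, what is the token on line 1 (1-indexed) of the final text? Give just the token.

Hunk 1: at line 6 remove [edr,sdr] add [bqljc,bks,xkvw] -> 15 lines: nbu jbpl vyj qzd xem yewc bqljc bks xkvw zhn yudbd pebjy rjt bqn dssdr
Hunk 2: at line 7 remove [xkvw,zhn] add [rlsx,iciao,iaa] -> 16 lines: nbu jbpl vyj qzd xem yewc bqljc bks rlsx iciao iaa yudbd pebjy rjt bqn dssdr
Hunk 3: at line 4 remove [xem] add [uipt] -> 16 lines: nbu jbpl vyj qzd uipt yewc bqljc bks rlsx iciao iaa yudbd pebjy rjt bqn dssdr
Hunk 4: at line 13 remove [rjt,bqn] add [ymt,uyqg,rxgb] -> 17 lines: nbu jbpl vyj qzd uipt yewc bqljc bks rlsx iciao iaa yudbd pebjy ymt uyqg rxgb dssdr
Hunk 5: at line 10 remove [iaa,yudbd] add [uman] -> 16 lines: nbu jbpl vyj qzd uipt yewc bqljc bks rlsx iciao uman pebjy ymt uyqg rxgb dssdr
Hunk 6: at line 5 remove [bqljc,bks] add [umn,grf,sig] -> 17 lines: nbu jbpl vyj qzd uipt yewc umn grf sig rlsx iciao uman pebjy ymt uyqg rxgb dssdr
Final line 1: nbu

Answer: nbu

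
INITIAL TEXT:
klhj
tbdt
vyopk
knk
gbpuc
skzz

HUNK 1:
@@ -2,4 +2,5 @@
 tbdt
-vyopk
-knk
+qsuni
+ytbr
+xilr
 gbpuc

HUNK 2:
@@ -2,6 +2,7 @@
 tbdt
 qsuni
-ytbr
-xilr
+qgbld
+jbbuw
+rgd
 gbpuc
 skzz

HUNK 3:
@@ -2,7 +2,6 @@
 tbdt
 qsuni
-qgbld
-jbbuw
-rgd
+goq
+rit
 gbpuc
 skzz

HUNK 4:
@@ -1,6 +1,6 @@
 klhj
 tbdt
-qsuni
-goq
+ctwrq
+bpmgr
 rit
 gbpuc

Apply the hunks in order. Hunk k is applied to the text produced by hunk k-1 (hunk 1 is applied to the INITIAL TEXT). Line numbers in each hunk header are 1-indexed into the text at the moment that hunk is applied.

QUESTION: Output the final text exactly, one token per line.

Hunk 1: at line 2 remove [vyopk,knk] add [qsuni,ytbr,xilr] -> 7 lines: klhj tbdt qsuni ytbr xilr gbpuc skzz
Hunk 2: at line 2 remove [ytbr,xilr] add [qgbld,jbbuw,rgd] -> 8 lines: klhj tbdt qsuni qgbld jbbuw rgd gbpuc skzz
Hunk 3: at line 2 remove [qgbld,jbbuw,rgd] add [goq,rit] -> 7 lines: klhj tbdt qsuni goq rit gbpuc skzz
Hunk 4: at line 1 remove [qsuni,goq] add [ctwrq,bpmgr] -> 7 lines: klhj tbdt ctwrq bpmgr rit gbpuc skzz

Answer: klhj
tbdt
ctwrq
bpmgr
rit
gbpuc
skzz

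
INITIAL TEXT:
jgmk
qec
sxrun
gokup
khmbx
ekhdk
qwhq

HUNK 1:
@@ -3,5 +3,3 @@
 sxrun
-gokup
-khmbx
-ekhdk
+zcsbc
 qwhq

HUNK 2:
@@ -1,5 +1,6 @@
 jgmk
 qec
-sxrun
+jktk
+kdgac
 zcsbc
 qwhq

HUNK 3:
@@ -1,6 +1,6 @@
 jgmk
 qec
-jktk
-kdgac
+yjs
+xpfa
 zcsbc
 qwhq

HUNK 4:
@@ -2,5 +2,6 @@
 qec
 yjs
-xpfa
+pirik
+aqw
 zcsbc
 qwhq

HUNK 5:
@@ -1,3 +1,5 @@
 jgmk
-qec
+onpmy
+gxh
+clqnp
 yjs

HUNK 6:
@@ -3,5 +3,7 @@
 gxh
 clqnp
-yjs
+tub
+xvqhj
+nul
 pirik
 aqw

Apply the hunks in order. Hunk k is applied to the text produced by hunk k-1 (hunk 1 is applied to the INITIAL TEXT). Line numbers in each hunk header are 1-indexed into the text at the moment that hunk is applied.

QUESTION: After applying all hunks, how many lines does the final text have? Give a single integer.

Answer: 11

Derivation:
Hunk 1: at line 3 remove [gokup,khmbx,ekhdk] add [zcsbc] -> 5 lines: jgmk qec sxrun zcsbc qwhq
Hunk 2: at line 1 remove [sxrun] add [jktk,kdgac] -> 6 lines: jgmk qec jktk kdgac zcsbc qwhq
Hunk 3: at line 1 remove [jktk,kdgac] add [yjs,xpfa] -> 6 lines: jgmk qec yjs xpfa zcsbc qwhq
Hunk 4: at line 2 remove [xpfa] add [pirik,aqw] -> 7 lines: jgmk qec yjs pirik aqw zcsbc qwhq
Hunk 5: at line 1 remove [qec] add [onpmy,gxh,clqnp] -> 9 lines: jgmk onpmy gxh clqnp yjs pirik aqw zcsbc qwhq
Hunk 6: at line 3 remove [yjs] add [tub,xvqhj,nul] -> 11 lines: jgmk onpmy gxh clqnp tub xvqhj nul pirik aqw zcsbc qwhq
Final line count: 11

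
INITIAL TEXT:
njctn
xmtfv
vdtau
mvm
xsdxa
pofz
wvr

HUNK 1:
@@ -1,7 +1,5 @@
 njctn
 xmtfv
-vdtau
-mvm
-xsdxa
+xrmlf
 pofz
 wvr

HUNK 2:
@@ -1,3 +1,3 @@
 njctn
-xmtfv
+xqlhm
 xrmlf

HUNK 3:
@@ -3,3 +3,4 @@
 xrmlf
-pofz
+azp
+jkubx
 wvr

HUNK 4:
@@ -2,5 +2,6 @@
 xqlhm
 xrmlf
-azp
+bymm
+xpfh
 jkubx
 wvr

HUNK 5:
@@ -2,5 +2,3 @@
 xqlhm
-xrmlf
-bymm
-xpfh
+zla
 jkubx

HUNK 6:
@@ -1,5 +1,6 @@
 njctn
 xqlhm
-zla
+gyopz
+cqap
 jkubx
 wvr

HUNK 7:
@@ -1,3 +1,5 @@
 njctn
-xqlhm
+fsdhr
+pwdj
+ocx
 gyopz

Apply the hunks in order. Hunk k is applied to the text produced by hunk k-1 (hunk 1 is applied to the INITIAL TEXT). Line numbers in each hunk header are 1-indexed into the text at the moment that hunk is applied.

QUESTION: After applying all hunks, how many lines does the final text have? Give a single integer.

Answer: 8

Derivation:
Hunk 1: at line 1 remove [vdtau,mvm,xsdxa] add [xrmlf] -> 5 lines: njctn xmtfv xrmlf pofz wvr
Hunk 2: at line 1 remove [xmtfv] add [xqlhm] -> 5 lines: njctn xqlhm xrmlf pofz wvr
Hunk 3: at line 3 remove [pofz] add [azp,jkubx] -> 6 lines: njctn xqlhm xrmlf azp jkubx wvr
Hunk 4: at line 2 remove [azp] add [bymm,xpfh] -> 7 lines: njctn xqlhm xrmlf bymm xpfh jkubx wvr
Hunk 5: at line 2 remove [xrmlf,bymm,xpfh] add [zla] -> 5 lines: njctn xqlhm zla jkubx wvr
Hunk 6: at line 1 remove [zla] add [gyopz,cqap] -> 6 lines: njctn xqlhm gyopz cqap jkubx wvr
Hunk 7: at line 1 remove [xqlhm] add [fsdhr,pwdj,ocx] -> 8 lines: njctn fsdhr pwdj ocx gyopz cqap jkubx wvr
Final line count: 8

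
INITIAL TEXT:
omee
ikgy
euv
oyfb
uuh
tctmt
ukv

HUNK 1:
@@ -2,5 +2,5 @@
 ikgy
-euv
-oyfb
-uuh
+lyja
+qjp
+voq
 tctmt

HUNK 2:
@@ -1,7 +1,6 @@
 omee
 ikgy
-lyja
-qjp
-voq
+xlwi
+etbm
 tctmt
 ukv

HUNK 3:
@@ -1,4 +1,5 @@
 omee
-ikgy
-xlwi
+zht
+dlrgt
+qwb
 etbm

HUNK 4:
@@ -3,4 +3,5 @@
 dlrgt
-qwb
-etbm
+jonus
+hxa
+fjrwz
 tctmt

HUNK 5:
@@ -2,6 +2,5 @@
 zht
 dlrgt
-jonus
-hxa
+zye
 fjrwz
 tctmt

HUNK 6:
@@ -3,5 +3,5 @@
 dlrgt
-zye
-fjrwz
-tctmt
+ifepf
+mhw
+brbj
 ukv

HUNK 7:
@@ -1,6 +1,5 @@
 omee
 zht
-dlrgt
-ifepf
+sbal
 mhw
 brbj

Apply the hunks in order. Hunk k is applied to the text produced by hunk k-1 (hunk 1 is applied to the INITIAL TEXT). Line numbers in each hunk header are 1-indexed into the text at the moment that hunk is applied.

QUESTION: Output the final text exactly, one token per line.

Hunk 1: at line 2 remove [euv,oyfb,uuh] add [lyja,qjp,voq] -> 7 lines: omee ikgy lyja qjp voq tctmt ukv
Hunk 2: at line 1 remove [lyja,qjp,voq] add [xlwi,etbm] -> 6 lines: omee ikgy xlwi etbm tctmt ukv
Hunk 3: at line 1 remove [ikgy,xlwi] add [zht,dlrgt,qwb] -> 7 lines: omee zht dlrgt qwb etbm tctmt ukv
Hunk 4: at line 3 remove [qwb,etbm] add [jonus,hxa,fjrwz] -> 8 lines: omee zht dlrgt jonus hxa fjrwz tctmt ukv
Hunk 5: at line 2 remove [jonus,hxa] add [zye] -> 7 lines: omee zht dlrgt zye fjrwz tctmt ukv
Hunk 6: at line 3 remove [zye,fjrwz,tctmt] add [ifepf,mhw,brbj] -> 7 lines: omee zht dlrgt ifepf mhw brbj ukv
Hunk 7: at line 1 remove [dlrgt,ifepf] add [sbal] -> 6 lines: omee zht sbal mhw brbj ukv

Answer: omee
zht
sbal
mhw
brbj
ukv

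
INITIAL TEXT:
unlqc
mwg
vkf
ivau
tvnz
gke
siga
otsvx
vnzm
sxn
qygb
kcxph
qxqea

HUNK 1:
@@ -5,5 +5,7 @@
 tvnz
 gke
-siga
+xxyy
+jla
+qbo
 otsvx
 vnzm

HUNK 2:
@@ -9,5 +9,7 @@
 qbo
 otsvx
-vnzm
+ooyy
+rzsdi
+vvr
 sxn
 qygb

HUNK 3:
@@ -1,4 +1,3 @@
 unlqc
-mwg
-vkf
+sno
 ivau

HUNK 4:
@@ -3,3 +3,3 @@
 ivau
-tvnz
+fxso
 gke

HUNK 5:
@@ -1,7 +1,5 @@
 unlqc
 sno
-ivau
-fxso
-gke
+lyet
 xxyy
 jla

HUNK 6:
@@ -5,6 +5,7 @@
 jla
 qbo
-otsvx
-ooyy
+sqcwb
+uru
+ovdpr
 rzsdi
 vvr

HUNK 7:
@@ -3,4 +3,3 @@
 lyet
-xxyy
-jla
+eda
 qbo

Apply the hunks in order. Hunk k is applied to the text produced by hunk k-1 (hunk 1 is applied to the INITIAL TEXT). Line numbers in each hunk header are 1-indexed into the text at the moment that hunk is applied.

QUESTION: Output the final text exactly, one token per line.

Answer: unlqc
sno
lyet
eda
qbo
sqcwb
uru
ovdpr
rzsdi
vvr
sxn
qygb
kcxph
qxqea

Derivation:
Hunk 1: at line 5 remove [siga] add [xxyy,jla,qbo] -> 15 lines: unlqc mwg vkf ivau tvnz gke xxyy jla qbo otsvx vnzm sxn qygb kcxph qxqea
Hunk 2: at line 9 remove [vnzm] add [ooyy,rzsdi,vvr] -> 17 lines: unlqc mwg vkf ivau tvnz gke xxyy jla qbo otsvx ooyy rzsdi vvr sxn qygb kcxph qxqea
Hunk 3: at line 1 remove [mwg,vkf] add [sno] -> 16 lines: unlqc sno ivau tvnz gke xxyy jla qbo otsvx ooyy rzsdi vvr sxn qygb kcxph qxqea
Hunk 4: at line 3 remove [tvnz] add [fxso] -> 16 lines: unlqc sno ivau fxso gke xxyy jla qbo otsvx ooyy rzsdi vvr sxn qygb kcxph qxqea
Hunk 5: at line 1 remove [ivau,fxso,gke] add [lyet] -> 14 lines: unlqc sno lyet xxyy jla qbo otsvx ooyy rzsdi vvr sxn qygb kcxph qxqea
Hunk 6: at line 5 remove [otsvx,ooyy] add [sqcwb,uru,ovdpr] -> 15 lines: unlqc sno lyet xxyy jla qbo sqcwb uru ovdpr rzsdi vvr sxn qygb kcxph qxqea
Hunk 7: at line 3 remove [xxyy,jla] add [eda] -> 14 lines: unlqc sno lyet eda qbo sqcwb uru ovdpr rzsdi vvr sxn qygb kcxph qxqea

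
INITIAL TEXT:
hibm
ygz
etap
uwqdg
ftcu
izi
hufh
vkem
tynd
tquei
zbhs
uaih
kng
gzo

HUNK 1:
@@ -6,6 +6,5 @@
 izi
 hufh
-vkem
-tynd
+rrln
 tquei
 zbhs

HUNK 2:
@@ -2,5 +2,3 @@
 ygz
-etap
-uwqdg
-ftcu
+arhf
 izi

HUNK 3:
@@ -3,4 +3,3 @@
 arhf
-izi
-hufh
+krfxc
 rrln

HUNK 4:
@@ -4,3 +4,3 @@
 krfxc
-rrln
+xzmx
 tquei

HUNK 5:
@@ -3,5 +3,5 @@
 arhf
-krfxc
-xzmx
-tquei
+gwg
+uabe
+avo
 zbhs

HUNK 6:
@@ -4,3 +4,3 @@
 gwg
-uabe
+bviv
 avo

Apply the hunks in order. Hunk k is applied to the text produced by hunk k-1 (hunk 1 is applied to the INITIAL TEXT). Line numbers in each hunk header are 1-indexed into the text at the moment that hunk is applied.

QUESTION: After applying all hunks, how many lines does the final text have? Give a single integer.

Hunk 1: at line 6 remove [vkem,tynd] add [rrln] -> 13 lines: hibm ygz etap uwqdg ftcu izi hufh rrln tquei zbhs uaih kng gzo
Hunk 2: at line 2 remove [etap,uwqdg,ftcu] add [arhf] -> 11 lines: hibm ygz arhf izi hufh rrln tquei zbhs uaih kng gzo
Hunk 3: at line 3 remove [izi,hufh] add [krfxc] -> 10 lines: hibm ygz arhf krfxc rrln tquei zbhs uaih kng gzo
Hunk 4: at line 4 remove [rrln] add [xzmx] -> 10 lines: hibm ygz arhf krfxc xzmx tquei zbhs uaih kng gzo
Hunk 5: at line 3 remove [krfxc,xzmx,tquei] add [gwg,uabe,avo] -> 10 lines: hibm ygz arhf gwg uabe avo zbhs uaih kng gzo
Hunk 6: at line 4 remove [uabe] add [bviv] -> 10 lines: hibm ygz arhf gwg bviv avo zbhs uaih kng gzo
Final line count: 10

Answer: 10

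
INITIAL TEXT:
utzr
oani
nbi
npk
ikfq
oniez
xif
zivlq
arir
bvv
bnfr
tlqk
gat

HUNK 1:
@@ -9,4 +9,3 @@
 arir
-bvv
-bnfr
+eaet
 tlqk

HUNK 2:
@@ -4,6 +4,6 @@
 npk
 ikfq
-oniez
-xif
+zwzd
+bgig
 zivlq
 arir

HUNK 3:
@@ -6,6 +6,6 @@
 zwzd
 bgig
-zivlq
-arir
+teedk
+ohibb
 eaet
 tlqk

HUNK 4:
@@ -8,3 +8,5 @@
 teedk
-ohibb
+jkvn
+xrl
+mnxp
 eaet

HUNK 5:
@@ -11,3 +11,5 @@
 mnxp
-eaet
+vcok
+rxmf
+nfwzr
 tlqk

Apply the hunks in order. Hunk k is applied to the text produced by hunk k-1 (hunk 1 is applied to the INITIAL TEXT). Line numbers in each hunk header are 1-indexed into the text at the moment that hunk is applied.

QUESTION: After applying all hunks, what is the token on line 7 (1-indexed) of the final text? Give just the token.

Answer: bgig

Derivation:
Hunk 1: at line 9 remove [bvv,bnfr] add [eaet] -> 12 lines: utzr oani nbi npk ikfq oniez xif zivlq arir eaet tlqk gat
Hunk 2: at line 4 remove [oniez,xif] add [zwzd,bgig] -> 12 lines: utzr oani nbi npk ikfq zwzd bgig zivlq arir eaet tlqk gat
Hunk 3: at line 6 remove [zivlq,arir] add [teedk,ohibb] -> 12 lines: utzr oani nbi npk ikfq zwzd bgig teedk ohibb eaet tlqk gat
Hunk 4: at line 8 remove [ohibb] add [jkvn,xrl,mnxp] -> 14 lines: utzr oani nbi npk ikfq zwzd bgig teedk jkvn xrl mnxp eaet tlqk gat
Hunk 5: at line 11 remove [eaet] add [vcok,rxmf,nfwzr] -> 16 lines: utzr oani nbi npk ikfq zwzd bgig teedk jkvn xrl mnxp vcok rxmf nfwzr tlqk gat
Final line 7: bgig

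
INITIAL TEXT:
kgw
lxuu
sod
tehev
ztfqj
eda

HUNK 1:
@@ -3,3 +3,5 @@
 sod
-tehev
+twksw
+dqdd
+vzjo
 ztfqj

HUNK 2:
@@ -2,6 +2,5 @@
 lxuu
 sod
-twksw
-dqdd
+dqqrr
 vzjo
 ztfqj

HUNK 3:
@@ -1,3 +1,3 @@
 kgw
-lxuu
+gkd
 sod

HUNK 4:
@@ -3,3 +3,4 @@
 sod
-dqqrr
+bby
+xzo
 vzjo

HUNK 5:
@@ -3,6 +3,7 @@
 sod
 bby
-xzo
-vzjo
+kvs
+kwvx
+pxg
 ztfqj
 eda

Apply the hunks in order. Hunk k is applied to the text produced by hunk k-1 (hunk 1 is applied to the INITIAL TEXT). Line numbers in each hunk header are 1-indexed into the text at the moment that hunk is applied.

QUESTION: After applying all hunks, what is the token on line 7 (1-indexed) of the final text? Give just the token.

Answer: pxg

Derivation:
Hunk 1: at line 3 remove [tehev] add [twksw,dqdd,vzjo] -> 8 lines: kgw lxuu sod twksw dqdd vzjo ztfqj eda
Hunk 2: at line 2 remove [twksw,dqdd] add [dqqrr] -> 7 lines: kgw lxuu sod dqqrr vzjo ztfqj eda
Hunk 3: at line 1 remove [lxuu] add [gkd] -> 7 lines: kgw gkd sod dqqrr vzjo ztfqj eda
Hunk 4: at line 3 remove [dqqrr] add [bby,xzo] -> 8 lines: kgw gkd sod bby xzo vzjo ztfqj eda
Hunk 5: at line 3 remove [xzo,vzjo] add [kvs,kwvx,pxg] -> 9 lines: kgw gkd sod bby kvs kwvx pxg ztfqj eda
Final line 7: pxg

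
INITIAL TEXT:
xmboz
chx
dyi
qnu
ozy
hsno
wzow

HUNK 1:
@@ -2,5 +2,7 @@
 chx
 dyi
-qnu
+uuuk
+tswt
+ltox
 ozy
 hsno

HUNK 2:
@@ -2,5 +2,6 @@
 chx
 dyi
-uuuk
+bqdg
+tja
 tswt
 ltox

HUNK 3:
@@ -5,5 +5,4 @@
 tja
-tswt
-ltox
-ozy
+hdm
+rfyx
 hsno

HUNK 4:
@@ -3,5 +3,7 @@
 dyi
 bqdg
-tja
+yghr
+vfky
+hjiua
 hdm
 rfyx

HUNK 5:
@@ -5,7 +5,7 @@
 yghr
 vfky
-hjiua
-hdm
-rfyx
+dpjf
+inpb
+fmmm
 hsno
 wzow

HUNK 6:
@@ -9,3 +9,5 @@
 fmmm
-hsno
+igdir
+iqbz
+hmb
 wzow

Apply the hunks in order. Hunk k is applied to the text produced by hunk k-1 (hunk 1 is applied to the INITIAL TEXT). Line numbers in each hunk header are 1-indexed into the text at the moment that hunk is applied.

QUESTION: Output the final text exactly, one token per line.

Answer: xmboz
chx
dyi
bqdg
yghr
vfky
dpjf
inpb
fmmm
igdir
iqbz
hmb
wzow

Derivation:
Hunk 1: at line 2 remove [qnu] add [uuuk,tswt,ltox] -> 9 lines: xmboz chx dyi uuuk tswt ltox ozy hsno wzow
Hunk 2: at line 2 remove [uuuk] add [bqdg,tja] -> 10 lines: xmboz chx dyi bqdg tja tswt ltox ozy hsno wzow
Hunk 3: at line 5 remove [tswt,ltox,ozy] add [hdm,rfyx] -> 9 lines: xmboz chx dyi bqdg tja hdm rfyx hsno wzow
Hunk 4: at line 3 remove [tja] add [yghr,vfky,hjiua] -> 11 lines: xmboz chx dyi bqdg yghr vfky hjiua hdm rfyx hsno wzow
Hunk 5: at line 5 remove [hjiua,hdm,rfyx] add [dpjf,inpb,fmmm] -> 11 lines: xmboz chx dyi bqdg yghr vfky dpjf inpb fmmm hsno wzow
Hunk 6: at line 9 remove [hsno] add [igdir,iqbz,hmb] -> 13 lines: xmboz chx dyi bqdg yghr vfky dpjf inpb fmmm igdir iqbz hmb wzow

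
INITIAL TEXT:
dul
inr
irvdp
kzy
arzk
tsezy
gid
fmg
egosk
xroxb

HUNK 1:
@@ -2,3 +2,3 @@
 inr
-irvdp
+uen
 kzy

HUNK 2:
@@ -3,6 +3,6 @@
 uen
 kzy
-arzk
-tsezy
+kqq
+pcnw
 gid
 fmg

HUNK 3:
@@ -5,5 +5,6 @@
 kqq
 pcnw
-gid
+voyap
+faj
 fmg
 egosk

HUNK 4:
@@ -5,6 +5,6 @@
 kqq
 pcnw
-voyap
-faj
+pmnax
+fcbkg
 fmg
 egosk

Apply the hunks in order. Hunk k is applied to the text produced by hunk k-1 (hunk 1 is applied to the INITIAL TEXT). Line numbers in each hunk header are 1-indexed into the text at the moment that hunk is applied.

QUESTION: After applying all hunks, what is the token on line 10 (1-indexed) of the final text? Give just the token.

Answer: egosk

Derivation:
Hunk 1: at line 2 remove [irvdp] add [uen] -> 10 lines: dul inr uen kzy arzk tsezy gid fmg egosk xroxb
Hunk 2: at line 3 remove [arzk,tsezy] add [kqq,pcnw] -> 10 lines: dul inr uen kzy kqq pcnw gid fmg egosk xroxb
Hunk 3: at line 5 remove [gid] add [voyap,faj] -> 11 lines: dul inr uen kzy kqq pcnw voyap faj fmg egosk xroxb
Hunk 4: at line 5 remove [voyap,faj] add [pmnax,fcbkg] -> 11 lines: dul inr uen kzy kqq pcnw pmnax fcbkg fmg egosk xroxb
Final line 10: egosk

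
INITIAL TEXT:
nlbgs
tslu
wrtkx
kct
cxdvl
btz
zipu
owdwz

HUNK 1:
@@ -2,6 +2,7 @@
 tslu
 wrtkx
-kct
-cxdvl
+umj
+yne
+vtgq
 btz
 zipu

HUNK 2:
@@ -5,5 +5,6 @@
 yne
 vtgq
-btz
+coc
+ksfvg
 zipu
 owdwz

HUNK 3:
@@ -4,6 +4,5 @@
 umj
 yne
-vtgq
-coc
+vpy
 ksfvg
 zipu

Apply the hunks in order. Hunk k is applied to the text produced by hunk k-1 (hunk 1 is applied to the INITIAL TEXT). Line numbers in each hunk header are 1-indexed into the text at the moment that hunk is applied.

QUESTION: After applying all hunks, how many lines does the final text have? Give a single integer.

Answer: 9

Derivation:
Hunk 1: at line 2 remove [kct,cxdvl] add [umj,yne,vtgq] -> 9 lines: nlbgs tslu wrtkx umj yne vtgq btz zipu owdwz
Hunk 2: at line 5 remove [btz] add [coc,ksfvg] -> 10 lines: nlbgs tslu wrtkx umj yne vtgq coc ksfvg zipu owdwz
Hunk 3: at line 4 remove [vtgq,coc] add [vpy] -> 9 lines: nlbgs tslu wrtkx umj yne vpy ksfvg zipu owdwz
Final line count: 9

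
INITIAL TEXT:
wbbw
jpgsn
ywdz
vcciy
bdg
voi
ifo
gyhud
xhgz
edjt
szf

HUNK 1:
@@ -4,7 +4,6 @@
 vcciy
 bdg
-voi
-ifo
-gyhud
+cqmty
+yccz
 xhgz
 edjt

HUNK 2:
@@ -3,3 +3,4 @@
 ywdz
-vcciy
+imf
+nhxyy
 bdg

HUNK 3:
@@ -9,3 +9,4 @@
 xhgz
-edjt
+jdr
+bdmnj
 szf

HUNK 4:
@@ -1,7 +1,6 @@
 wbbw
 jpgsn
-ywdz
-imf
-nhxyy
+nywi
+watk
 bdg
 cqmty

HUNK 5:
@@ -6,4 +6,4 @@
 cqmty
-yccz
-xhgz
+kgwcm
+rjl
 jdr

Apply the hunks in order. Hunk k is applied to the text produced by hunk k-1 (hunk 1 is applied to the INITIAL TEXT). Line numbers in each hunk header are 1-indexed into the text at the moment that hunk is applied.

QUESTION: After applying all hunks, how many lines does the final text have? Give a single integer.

Hunk 1: at line 4 remove [voi,ifo,gyhud] add [cqmty,yccz] -> 10 lines: wbbw jpgsn ywdz vcciy bdg cqmty yccz xhgz edjt szf
Hunk 2: at line 3 remove [vcciy] add [imf,nhxyy] -> 11 lines: wbbw jpgsn ywdz imf nhxyy bdg cqmty yccz xhgz edjt szf
Hunk 3: at line 9 remove [edjt] add [jdr,bdmnj] -> 12 lines: wbbw jpgsn ywdz imf nhxyy bdg cqmty yccz xhgz jdr bdmnj szf
Hunk 4: at line 1 remove [ywdz,imf,nhxyy] add [nywi,watk] -> 11 lines: wbbw jpgsn nywi watk bdg cqmty yccz xhgz jdr bdmnj szf
Hunk 5: at line 6 remove [yccz,xhgz] add [kgwcm,rjl] -> 11 lines: wbbw jpgsn nywi watk bdg cqmty kgwcm rjl jdr bdmnj szf
Final line count: 11

Answer: 11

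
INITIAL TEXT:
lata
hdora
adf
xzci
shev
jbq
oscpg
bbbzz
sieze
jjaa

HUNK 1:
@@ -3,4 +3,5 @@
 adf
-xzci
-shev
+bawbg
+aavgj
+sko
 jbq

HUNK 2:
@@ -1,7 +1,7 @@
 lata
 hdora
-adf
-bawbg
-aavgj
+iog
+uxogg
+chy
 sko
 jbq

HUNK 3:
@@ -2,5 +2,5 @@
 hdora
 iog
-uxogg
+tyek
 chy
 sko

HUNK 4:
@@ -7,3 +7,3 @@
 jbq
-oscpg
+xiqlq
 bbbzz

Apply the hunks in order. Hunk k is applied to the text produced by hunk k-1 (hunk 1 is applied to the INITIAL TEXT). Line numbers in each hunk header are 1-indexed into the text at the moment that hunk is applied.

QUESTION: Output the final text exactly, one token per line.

Hunk 1: at line 3 remove [xzci,shev] add [bawbg,aavgj,sko] -> 11 lines: lata hdora adf bawbg aavgj sko jbq oscpg bbbzz sieze jjaa
Hunk 2: at line 1 remove [adf,bawbg,aavgj] add [iog,uxogg,chy] -> 11 lines: lata hdora iog uxogg chy sko jbq oscpg bbbzz sieze jjaa
Hunk 3: at line 2 remove [uxogg] add [tyek] -> 11 lines: lata hdora iog tyek chy sko jbq oscpg bbbzz sieze jjaa
Hunk 4: at line 7 remove [oscpg] add [xiqlq] -> 11 lines: lata hdora iog tyek chy sko jbq xiqlq bbbzz sieze jjaa

Answer: lata
hdora
iog
tyek
chy
sko
jbq
xiqlq
bbbzz
sieze
jjaa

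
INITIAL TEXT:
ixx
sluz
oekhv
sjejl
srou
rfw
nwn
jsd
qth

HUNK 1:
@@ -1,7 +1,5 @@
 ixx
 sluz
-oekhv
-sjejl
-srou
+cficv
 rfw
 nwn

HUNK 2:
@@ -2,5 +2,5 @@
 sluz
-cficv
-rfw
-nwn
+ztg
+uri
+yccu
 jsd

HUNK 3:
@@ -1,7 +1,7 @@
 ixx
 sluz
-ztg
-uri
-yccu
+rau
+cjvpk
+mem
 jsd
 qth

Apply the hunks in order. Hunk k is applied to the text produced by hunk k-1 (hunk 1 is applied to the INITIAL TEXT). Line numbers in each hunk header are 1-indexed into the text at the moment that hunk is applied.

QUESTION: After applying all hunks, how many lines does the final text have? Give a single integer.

Hunk 1: at line 1 remove [oekhv,sjejl,srou] add [cficv] -> 7 lines: ixx sluz cficv rfw nwn jsd qth
Hunk 2: at line 2 remove [cficv,rfw,nwn] add [ztg,uri,yccu] -> 7 lines: ixx sluz ztg uri yccu jsd qth
Hunk 3: at line 1 remove [ztg,uri,yccu] add [rau,cjvpk,mem] -> 7 lines: ixx sluz rau cjvpk mem jsd qth
Final line count: 7

Answer: 7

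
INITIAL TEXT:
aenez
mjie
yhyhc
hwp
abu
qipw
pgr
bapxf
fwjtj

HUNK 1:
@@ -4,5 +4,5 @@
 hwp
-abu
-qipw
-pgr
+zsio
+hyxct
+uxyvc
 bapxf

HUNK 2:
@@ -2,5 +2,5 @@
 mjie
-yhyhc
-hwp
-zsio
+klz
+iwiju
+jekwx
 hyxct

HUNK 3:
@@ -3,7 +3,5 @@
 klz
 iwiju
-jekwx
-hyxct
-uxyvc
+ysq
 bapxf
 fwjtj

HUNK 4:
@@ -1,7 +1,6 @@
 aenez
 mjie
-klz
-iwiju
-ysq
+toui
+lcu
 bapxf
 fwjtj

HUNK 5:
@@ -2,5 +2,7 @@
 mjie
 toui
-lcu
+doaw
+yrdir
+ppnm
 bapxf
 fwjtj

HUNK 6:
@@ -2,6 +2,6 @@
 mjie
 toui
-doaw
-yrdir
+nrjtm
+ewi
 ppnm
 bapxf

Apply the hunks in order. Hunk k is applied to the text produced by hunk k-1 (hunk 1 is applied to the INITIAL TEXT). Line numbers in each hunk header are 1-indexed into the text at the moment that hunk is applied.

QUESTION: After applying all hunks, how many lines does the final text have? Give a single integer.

Hunk 1: at line 4 remove [abu,qipw,pgr] add [zsio,hyxct,uxyvc] -> 9 lines: aenez mjie yhyhc hwp zsio hyxct uxyvc bapxf fwjtj
Hunk 2: at line 2 remove [yhyhc,hwp,zsio] add [klz,iwiju,jekwx] -> 9 lines: aenez mjie klz iwiju jekwx hyxct uxyvc bapxf fwjtj
Hunk 3: at line 3 remove [jekwx,hyxct,uxyvc] add [ysq] -> 7 lines: aenez mjie klz iwiju ysq bapxf fwjtj
Hunk 4: at line 1 remove [klz,iwiju,ysq] add [toui,lcu] -> 6 lines: aenez mjie toui lcu bapxf fwjtj
Hunk 5: at line 2 remove [lcu] add [doaw,yrdir,ppnm] -> 8 lines: aenez mjie toui doaw yrdir ppnm bapxf fwjtj
Hunk 6: at line 2 remove [doaw,yrdir] add [nrjtm,ewi] -> 8 lines: aenez mjie toui nrjtm ewi ppnm bapxf fwjtj
Final line count: 8

Answer: 8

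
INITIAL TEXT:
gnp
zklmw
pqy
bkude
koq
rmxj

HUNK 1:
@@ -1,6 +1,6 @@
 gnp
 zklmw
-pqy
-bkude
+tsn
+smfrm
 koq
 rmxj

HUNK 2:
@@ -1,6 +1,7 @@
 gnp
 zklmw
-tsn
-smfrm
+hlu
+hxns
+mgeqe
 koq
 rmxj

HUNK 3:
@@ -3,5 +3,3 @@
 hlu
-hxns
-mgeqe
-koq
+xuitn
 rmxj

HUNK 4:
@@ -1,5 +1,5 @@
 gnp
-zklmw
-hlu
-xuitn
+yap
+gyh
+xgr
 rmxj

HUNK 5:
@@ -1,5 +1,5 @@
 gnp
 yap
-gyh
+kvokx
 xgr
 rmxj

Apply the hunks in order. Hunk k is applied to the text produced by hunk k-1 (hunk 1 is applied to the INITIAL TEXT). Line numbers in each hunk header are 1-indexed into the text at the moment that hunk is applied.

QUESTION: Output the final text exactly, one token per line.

Answer: gnp
yap
kvokx
xgr
rmxj

Derivation:
Hunk 1: at line 1 remove [pqy,bkude] add [tsn,smfrm] -> 6 lines: gnp zklmw tsn smfrm koq rmxj
Hunk 2: at line 1 remove [tsn,smfrm] add [hlu,hxns,mgeqe] -> 7 lines: gnp zklmw hlu hxns mgeqe koq rmxj
Hunk 3: at line 3 remove [hxns,mgeqe,koq] add [xuitn] -> 5 lines: gnp zklmw hlu xuitn rmxj
Hunk 4: at line 1 remove [zklmw,hlu,xuitn] add [yap,gyh,xgr] -> 5 lines: gnp yap gyh xgr rmxj
Hunk 5: at line 1 remove [gyh] add [kvokx] -> 5 lines: gnp yap kvokx xgr rmxj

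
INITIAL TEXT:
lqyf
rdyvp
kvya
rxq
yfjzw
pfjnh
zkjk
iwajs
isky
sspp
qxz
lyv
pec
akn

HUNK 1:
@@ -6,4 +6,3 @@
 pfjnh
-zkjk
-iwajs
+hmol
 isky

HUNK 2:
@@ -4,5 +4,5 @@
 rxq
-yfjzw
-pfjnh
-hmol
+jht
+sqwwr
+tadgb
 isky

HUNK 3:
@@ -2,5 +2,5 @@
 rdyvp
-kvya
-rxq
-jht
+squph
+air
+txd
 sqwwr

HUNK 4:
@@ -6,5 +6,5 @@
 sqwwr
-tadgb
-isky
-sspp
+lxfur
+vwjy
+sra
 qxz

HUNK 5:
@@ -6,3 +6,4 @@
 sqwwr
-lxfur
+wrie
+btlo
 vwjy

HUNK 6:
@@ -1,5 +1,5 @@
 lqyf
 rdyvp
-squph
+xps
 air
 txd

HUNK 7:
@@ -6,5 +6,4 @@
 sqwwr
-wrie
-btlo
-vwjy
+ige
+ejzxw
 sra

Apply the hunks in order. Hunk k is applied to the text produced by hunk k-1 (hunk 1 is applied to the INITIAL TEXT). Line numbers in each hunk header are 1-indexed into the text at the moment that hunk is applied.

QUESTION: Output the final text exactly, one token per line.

Answer: lqyf
rdyvp
xps
air
txd
sqwwr
ige
ejzxw
sra
qxz
lyv
pec
akn

Derivation:
Hunk 1: at line 6 remove [zkjk,iwajs] add [hmol] -> 13 lines: lqyf rdyvp kvya rxq yfjzw pfjnh hmol isky sspp qxz lyv pec akn
Hunk 2: at line 4 remove [yfjzw,pfjnh,hmol] add [jht,sqwwr,tadgb] -> 13 lines: lqyf rdyvp kvya rxq jht sqwwr tadgb isky sspp qxz lyv pec akn
Hunk 3: at line 2 remove [kvya,rxq,jht] add [squph,air,txd] -> 13 lines: lqyf rdyvp squph air txd sqwwr tadgb isky sspp qxz lyv pec akn
Hunk 4: at line 6 remove [tadgb,isky,sspp] add [lxfur,vwjy,sra] -> 13 lines: lqyf rdyvp squph air txd sqwwr lxfur vwjy sra qxz lyv pec akn
Hunk 5: at line 6 remove [lxfur] add [wrie,btlo] -> 14 lines: lqyf rdyvp squph air txd sqwwr wrie btlo vwjy sra qxz lyv pec akn
Hunk 6: at line 1 remove [squph] add [xps] -> 14 lines: lqyf rdyvp xps air txd sqwwr wrie btlo vwjy sra qxz lyv pec akn
Hunk 7: at line 6 remove [wrie,btlo,vwjy] add [ige,ejzxw] -> 13 lines: lqyf rdyvp xps air txd sqwwr ige ejzxw sra qxz lyv pec akn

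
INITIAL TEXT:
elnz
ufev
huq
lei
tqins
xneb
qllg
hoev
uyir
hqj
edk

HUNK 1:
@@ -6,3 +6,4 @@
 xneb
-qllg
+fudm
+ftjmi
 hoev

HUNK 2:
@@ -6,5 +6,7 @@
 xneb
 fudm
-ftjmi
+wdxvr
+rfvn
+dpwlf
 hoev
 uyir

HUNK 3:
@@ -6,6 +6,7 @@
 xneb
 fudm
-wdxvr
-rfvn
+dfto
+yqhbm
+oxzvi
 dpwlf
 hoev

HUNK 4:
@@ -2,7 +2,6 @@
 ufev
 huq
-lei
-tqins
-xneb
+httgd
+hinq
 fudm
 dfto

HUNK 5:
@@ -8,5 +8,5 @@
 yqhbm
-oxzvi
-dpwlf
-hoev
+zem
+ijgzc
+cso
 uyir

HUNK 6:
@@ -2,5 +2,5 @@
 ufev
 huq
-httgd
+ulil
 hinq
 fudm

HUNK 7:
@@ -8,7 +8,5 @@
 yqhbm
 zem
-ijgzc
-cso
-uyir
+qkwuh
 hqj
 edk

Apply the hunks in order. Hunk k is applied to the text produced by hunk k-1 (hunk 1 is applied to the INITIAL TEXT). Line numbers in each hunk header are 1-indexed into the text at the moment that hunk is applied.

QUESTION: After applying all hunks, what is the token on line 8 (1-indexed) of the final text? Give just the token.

Answer: yqhbm

Derivation:
Hunk 1: at line 6 remove [qllg] add [fudm,ftjmi] -> 12 lines: elnz ufev huq lei tqins xneb fudm ftjmi hoev uyir hqj edk
Hunk 2: at line 6 remove [ftjmi] add [wdxvr,rfvn,dpwlf] -> 14 lines: elnz ufev huq lei tqins xneb fudm wdxvr rfvn dpwlf hoev uyir hqj edk
Hunk 3: at line 6 remove [wdxvr,rfvn] add [dfto,yqhbm,oxzvi] -> 15 lines: elnz ufev huq lei tqins xneb fudm dfto yqhbm oxzvi dpwlf hoev uyir hqj edk
Hunk 4: at line 2 remove [lei,tqins,xneb] add [httgd,hinq] -> 14 lines: elnz ufev huq httgd hinq fudm dfto yqhbm oxzvi dpwlf hoev uyir hqj edk
Hunk 5: at line 8 remove [oxzvi,dpwlf,hoev] add [zem,ijgzc,cso] -> 14 lines: elnz ufev huq httgd hinq fudm dfto yqhbm zem ijgzc cso uyir hqj edk
Hunk 6: at line 2 remove [httgd] add [ulil] -> 14 lines: elnz ufev huq ulil hinq fudm dfto yqhbm zem ijgzc cso uyir hqj edk
Hunk 7: at line 8 remove [ijgzc,cso,uyir] add [qkwuh] -> 12 lines: elnz ufev huq ulil hinq fudm dfto yqhbm zem qkwuh hqj edk
Final line 8: yqhbm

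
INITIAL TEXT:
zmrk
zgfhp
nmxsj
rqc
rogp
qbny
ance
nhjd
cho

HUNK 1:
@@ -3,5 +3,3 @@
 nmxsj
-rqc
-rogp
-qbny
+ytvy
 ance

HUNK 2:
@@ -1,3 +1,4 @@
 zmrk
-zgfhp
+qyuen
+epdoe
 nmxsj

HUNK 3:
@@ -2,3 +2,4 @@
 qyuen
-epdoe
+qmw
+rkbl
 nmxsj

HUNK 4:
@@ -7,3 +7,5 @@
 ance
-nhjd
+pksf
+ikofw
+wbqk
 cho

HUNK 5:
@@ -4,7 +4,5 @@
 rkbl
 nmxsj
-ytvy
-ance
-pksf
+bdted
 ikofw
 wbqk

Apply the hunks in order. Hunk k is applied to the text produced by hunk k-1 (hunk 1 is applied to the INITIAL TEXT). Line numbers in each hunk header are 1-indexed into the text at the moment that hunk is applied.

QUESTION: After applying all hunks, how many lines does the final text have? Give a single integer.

Answer: 9

Derivation:
Hunk 1: at line 3 remove [rqc,rogp,qbny] add [ytvy] -> 7 lines: zmrk zgfhp nmxsj ytvy ance nhjd cho
Hunk 2: at line 1 remove [zgfhp] add [qyuen,epdoe] -> 8 lines: zmrk qyuen epdoe nmxsj ytvy ance nhjd cho
Hunk 3: at line 2 remove [epdoe] add [qmw,rkbl] -> 9 lines: zmrk qyuen qmw rkbl nmxsj ytvy ance nhjd cho
Hunk 4: at line 7 remove [nhjd] add [pksf,ikofw,wbqk] -> 11 lines: zmrk qyuen qmw rkbl nmxsj ytvy ance pksf ikofw wbqk cho
Hunk 5: at line 4 remove [ytvy,ance,pksf] add [bdted] -> 9 lines: zmrk qyuen qmw rkbl nmxsj bdted ikofw wbqk cho
Final line count: 9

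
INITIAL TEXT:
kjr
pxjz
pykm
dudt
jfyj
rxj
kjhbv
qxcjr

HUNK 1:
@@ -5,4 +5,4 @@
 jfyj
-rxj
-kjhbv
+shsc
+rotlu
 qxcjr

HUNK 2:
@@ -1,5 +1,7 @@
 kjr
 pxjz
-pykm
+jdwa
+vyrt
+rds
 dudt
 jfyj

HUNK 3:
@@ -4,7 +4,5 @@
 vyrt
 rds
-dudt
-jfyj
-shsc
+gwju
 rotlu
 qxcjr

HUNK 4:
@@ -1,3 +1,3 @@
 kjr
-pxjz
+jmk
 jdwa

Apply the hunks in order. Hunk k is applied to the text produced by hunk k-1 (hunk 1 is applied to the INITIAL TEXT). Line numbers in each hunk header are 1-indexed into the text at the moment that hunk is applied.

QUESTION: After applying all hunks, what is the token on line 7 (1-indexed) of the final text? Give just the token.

Answer: rotlu

Derivation:
Hunk 1: at line 5 remove [rxj,kjhbv] add [shsc,rotlu] -> 8 lines: kjr pxjz pykm dudt jfyj shsc rotlu qxcjr
Hunk 2: at line 1 remove [pykm] add [jdwa,vyrt,rds] -> 10 lines: kjr pxjz jdwa vyrt rds dudt jfyj shsc rotlu qxcjr
Hunk 3: at line 4 remove [dudt,jfyj,shsc] add [gwju] -> 8 lines: kjr pxjz jdwa vyrt rds gwju rotlu qxcjr
Hunk 4: at line 1 remove [pxjz] add [jmk] -> 8 lines: kjr jmk jdwa vyrt rds gwju rotlu qxcjr
Final line 7: rotlu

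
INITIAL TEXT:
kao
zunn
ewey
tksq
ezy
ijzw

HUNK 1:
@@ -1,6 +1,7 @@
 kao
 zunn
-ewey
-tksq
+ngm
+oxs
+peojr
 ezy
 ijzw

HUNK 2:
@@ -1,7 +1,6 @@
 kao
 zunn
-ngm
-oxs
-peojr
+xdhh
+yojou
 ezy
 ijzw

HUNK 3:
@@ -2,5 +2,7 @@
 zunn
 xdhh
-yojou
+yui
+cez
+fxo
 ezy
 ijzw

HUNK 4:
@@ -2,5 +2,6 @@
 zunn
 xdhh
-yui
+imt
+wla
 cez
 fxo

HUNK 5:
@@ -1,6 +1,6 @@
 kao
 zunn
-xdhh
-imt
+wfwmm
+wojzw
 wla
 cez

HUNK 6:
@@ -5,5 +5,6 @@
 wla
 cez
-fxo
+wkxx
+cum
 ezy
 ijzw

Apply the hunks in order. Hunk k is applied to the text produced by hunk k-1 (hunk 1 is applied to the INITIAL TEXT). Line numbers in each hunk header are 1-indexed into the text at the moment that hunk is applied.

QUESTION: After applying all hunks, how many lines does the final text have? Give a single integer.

Hunk 1: at line 1 remove [ewey,tksq] add [ngm,oxs,peojr] -> 7 lines: kao zunn ngm oxs peojr ezy ijzw
Hunk 2: at line 1 remove [ngm,oxs,peojr] add [xdhh,yojou] -> 6 lines: kao zunn xdhh yojou ezy ijzw
Hunk 3: at line 2 remove [yojou] add [yui,cez,fxo] -> 8 lines: kao zunn xdhh yui cez fxo ezy ijzw
Hunk 4: at line 2 remove [yui] add [imt,wla] -> 9 lines: kao zunn xdhh imt wla cez fxo ezy ijzw
Hunk 5: at line 1 remove [xdhh,imt] add [wfwmm,wojzw] -> 9 lines: kao zunn wfwmm wojzw wla cez fxo ezy ijzw
Hunk 6: at line 5 remove [fxo] add [wkxx,cum] -> 10 lines: kao zunn wfwmm wojzw wla cez wkxx cum ezy ijzw
Final line count: 10

Answer: 10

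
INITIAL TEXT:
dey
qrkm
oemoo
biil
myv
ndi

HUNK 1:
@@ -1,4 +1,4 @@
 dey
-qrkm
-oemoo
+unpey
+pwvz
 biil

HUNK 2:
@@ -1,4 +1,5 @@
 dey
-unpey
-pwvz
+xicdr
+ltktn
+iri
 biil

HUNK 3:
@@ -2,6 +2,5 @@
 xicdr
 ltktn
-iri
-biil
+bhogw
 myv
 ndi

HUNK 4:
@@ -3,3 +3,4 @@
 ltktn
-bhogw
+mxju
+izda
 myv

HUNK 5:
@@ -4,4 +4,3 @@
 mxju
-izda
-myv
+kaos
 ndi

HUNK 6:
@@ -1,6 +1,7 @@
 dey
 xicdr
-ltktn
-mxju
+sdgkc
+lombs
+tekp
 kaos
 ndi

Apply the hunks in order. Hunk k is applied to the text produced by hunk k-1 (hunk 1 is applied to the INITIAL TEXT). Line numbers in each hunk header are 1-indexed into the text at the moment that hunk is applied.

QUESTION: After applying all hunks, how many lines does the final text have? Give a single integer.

Hunk 1: at line 1 remove [qrkm,oemoo] add [unpey,pwvz] -> 6 lines: dey unpey pwvz biil myv ndi
Hunk 2: at line 1 remove [unpey,pwvz] add [xicdr,ltktn,iri] -> 7 lines: dey xicdr ltktn iri biil myv ndi
Hunk 3: at line 2 remove [iri,biil] add [bhogw] -> 6 lines: dey xicdr ltktn bhogw myv ndi
Hunk 4: at line 3 remove [bhogw] add [mxju,izda] -> 7 lines: dey xicdr ltktn mxju izda myv ndi
Hunk 5: at line 4 remove [izda,myv] add [kaos] -> 6 lines: dey xicdr ltktn mxju kaos ndi
Hunk 6: at line 1 remove [ltktn,mxju] add [sdgkc,lombs,tekp] -> 7 lines: dey xicdr sdgkc lombs tekp kaos ndi
Final line count: 7

Answer: 7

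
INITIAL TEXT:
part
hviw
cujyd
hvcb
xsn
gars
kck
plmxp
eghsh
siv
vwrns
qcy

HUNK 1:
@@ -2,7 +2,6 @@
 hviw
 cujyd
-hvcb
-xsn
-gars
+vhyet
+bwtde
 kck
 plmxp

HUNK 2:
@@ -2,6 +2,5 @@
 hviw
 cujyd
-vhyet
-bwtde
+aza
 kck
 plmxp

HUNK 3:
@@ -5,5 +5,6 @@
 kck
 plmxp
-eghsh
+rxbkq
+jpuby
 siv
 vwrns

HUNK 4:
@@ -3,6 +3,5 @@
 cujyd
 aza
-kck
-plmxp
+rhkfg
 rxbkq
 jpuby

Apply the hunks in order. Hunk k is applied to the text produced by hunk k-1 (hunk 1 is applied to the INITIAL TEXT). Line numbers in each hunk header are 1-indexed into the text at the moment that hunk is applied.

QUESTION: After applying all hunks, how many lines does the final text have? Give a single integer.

Answer: 10

Derivation:
Hunk 1: at line 2 remove [hvcb,xsn,gars] add [vhyet,bwtde] -> 11 lines: part hviw cujyd vhyet bwtde kck plmxp eghsh siv vwrns qcy
Hunk 2: at line 2 remove [vhyet,bwtde] add [aza] -> 10 lines: part hviw cujyd aza kck plmxp eghsh siv vwrns qcy
Hunk 3: at line 5 remove [eghsh] add [rxbkq,jpuby] -> 11 lines: part hviw cujyd aza kck plmxp rxbkq jpuby siv vwrns qcy
Hunk 4: at line 3 remove [kck,plmxp] add [rhkfg] -> 10 lines: part hviw cujyd aza rhkfg rxbkq jpuby siv vwrns qcy
Final line count: 10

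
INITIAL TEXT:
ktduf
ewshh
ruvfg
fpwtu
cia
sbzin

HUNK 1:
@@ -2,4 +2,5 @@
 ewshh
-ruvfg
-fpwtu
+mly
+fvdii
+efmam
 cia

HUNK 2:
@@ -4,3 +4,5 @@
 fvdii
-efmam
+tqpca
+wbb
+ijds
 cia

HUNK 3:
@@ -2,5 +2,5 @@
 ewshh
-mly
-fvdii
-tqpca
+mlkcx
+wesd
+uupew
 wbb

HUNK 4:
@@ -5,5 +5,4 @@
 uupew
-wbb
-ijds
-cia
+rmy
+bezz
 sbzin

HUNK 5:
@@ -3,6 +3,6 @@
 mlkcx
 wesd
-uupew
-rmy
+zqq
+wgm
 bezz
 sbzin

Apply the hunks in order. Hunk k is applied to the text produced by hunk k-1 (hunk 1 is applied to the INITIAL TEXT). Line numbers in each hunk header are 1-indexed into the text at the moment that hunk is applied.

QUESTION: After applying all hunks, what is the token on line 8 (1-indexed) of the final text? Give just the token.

Hunk 1: at line 2 remove [ruvfg,fpwtu] add [mly,fvdii,efmam] -> 7 lines: ktduf ewshh mly fvdii efmam cia sbzin
Hunk 2: at line 4 remove [efmam] add [tqpca,wbb,ijds] -> 9 lines: ktduf ewshh mly fvdii tqpca wbb ijds cia sbzin
Hunk 3: at line 2 remove [mly,fvdii,tqpca] add [mlkcx,wesd,uupew] -> 9 lines: ktduf ewshh mlkcx wesd uupew wbb ijds cia sbzin
Hunk 4: at line 5 remove [wbb,ijds,cia] add [rmy,bezz] -> 8 lines: ktduf ewshh mlkcx wesd uupew rmy bezz sbzin
Hunk 5: at line 3 remove [uupew,rmy] add [zqq,wgm] -> 8 lines: ktduf ewshh mlkcx wesd zqq wgm bezz sbzin
Final line 8: sbzin

Answer: sbzin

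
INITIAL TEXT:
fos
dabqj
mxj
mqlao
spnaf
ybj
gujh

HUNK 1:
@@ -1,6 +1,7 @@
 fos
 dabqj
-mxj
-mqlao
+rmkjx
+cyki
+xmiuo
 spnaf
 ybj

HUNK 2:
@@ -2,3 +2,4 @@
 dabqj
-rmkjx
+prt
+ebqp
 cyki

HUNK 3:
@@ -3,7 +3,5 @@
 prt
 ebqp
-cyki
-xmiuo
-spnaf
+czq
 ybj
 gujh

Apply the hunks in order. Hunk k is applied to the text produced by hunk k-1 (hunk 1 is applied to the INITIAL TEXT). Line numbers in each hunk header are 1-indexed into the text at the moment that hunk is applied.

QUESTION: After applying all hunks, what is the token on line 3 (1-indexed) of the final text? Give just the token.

Answer: prt

Derivation:
Hunk 1: at line 1 remove [mxj,mqlao] add [rmkjx,cyki,xmiuo] -> 8 lines: fos dabqj rmkjx cyki xmiuo spnaf ybj gujh
Hunk 2: at line 2 remove [rmkjx] add [prt,ebqp] -> 9 lines: fos dabqj prt ebqp cyki xmiuo spnaf ybj gujh
Hunk 3: at line 3 remove [cyki,xmiuo,spnaf] add [czq] -> 7 lines: fos dabqj prt ebqp czq ybj gujh
Final line 3: prt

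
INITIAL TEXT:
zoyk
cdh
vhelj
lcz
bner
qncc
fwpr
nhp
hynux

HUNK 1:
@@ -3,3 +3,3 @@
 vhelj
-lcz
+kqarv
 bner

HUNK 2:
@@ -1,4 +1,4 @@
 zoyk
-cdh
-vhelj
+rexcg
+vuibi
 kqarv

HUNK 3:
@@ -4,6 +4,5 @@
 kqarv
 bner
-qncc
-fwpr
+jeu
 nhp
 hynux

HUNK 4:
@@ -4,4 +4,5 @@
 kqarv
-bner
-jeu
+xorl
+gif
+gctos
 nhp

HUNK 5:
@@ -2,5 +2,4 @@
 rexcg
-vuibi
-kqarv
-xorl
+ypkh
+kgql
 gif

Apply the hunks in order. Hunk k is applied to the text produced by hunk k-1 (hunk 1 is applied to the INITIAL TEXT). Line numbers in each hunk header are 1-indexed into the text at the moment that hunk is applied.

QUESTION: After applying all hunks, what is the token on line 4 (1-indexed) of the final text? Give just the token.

Answer: kgql

Derivation:
Hunk 1: at line 3 remove [lcz] add [kqarv] -> 9 lines: zoyk cdh vhelj kqarv bner qncc fwpr nhp hynux
Hunk 2: at line 1 remove [cdh,vhelj] add [rexcg,vuibi] -> 9 lines: zoyk rexcg vuibi kqarv bner qncc fwpr nhp hynux
Hunk 3: at line 4 remove [qncc,fwpr] add [jeu] -> 8 lines: zoyk rexcg vuibi kqarv bner jeu nhp hynux
Hunk 4: at line 4 remove [bner,jeu] add [xorl,gif,gctos] -> 9 lines: zoyk rexcg vuibi kqarv xorl gif gctos nhp hynux
Hunk 5: at line 2 remove [vuibi,kqarv,xorl] add [ypkh,kgql] -> 8 lines: zoyk rexcg ypkh kgql gif gctos nhp hynux
Final line 4: kgql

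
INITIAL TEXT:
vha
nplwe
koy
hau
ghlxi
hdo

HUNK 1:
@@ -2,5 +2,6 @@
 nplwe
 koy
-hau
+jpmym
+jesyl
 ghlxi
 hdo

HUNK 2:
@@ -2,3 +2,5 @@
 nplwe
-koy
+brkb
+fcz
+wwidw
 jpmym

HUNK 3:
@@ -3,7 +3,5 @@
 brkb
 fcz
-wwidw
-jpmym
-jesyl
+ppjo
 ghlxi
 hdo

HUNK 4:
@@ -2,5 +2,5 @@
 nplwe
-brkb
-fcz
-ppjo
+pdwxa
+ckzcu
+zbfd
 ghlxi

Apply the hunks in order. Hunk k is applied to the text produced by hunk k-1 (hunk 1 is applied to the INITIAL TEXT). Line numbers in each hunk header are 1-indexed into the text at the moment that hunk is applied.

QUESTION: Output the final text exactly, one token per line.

Hunk 1: at line 2 remove [hau] add [jpmym,jesyl] -> 7 lines: vha nplwe koy jpmym jesyl ghlxi hdo
Hunk 2: at line 2 remove [koy] add [brkb,fcz,wwidw] -> 9 lines: vha nplwe brkb fcz wwidw jpmym jesyl ghlxi hdo
Hunk 3: at line 3 remove [wwidw,jpmym,jesyl] add [ppjo] -> 7 lines: vha nplwe brkb fcz ppjo ghlxi hdo
Hunk 4: at line 2 remove [brkb,fcz,ppjo] add [pdwxa,ckzcu,zbfd] -> 7 lines: vha nplwe pdwxa ckzcu zbfd ghlxi hdo

Answer: vha
nplwe
pdwxa
ckzcu
zbfd
ghlxi
hdo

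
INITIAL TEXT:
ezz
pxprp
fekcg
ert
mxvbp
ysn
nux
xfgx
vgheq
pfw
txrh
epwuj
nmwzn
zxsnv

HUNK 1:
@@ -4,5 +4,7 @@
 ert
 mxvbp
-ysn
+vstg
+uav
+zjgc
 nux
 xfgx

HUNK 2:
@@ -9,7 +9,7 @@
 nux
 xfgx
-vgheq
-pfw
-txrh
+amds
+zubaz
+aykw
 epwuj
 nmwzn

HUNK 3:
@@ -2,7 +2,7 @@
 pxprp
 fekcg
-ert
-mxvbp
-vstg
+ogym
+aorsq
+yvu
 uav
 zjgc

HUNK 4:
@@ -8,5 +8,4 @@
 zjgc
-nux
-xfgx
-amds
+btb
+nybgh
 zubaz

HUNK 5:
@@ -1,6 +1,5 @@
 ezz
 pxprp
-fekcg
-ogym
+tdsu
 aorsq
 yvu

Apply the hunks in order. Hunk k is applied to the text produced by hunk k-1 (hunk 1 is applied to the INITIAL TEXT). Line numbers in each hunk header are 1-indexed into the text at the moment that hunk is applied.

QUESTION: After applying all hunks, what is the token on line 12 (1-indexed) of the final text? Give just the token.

Answer: epwuj

Derivation:
Hunk 1: at line 4 remove [ysn] add [vstg,uav,zjgc] -> 16 lines: ezz pxprp fekcg ert mxvbp vstg uav zjgc nux xfgx vgheq pfw txrh epwuj nmwzn zxsnv
Hunk 2: at line 9 remove [vgheq,pfw,txrh] add [amds,zubaz,aykw] -> 16 lines: ezz pxprp fekcg ert mxvbp vstg uav zjgc nux xfgx amds zubaz aykw epwuj nmwzn zxsnv
Hunk 3: at line 2 remove [ert,mxvbp,vstg] add [ogym,aorsq,yvu] -> 16 lines: ezz pxprp fekcg ogym aorsq yvu uav zjgc nux xfgx amds zubaz aykw epwuj nmwzn zxsnv
Hunk 4: at line 8 remove [nux,xfgx,amds] add [btb,nybgh] -> 15 lines: ezz pxprp fekcg ogym aorsq yvu uav zjgc btb nybgh zubaz aykw epwuj nmwzn zxsnv
Hunk 5: at line 1 remove [fekcg,ogym] add [tdsu] -> 14 lines: ezz pxprp tdsu aorsq yvu uav zjgc btb nybgh zubaz aykw epwuj nmwzn zxsnv
Final line 12: epwuj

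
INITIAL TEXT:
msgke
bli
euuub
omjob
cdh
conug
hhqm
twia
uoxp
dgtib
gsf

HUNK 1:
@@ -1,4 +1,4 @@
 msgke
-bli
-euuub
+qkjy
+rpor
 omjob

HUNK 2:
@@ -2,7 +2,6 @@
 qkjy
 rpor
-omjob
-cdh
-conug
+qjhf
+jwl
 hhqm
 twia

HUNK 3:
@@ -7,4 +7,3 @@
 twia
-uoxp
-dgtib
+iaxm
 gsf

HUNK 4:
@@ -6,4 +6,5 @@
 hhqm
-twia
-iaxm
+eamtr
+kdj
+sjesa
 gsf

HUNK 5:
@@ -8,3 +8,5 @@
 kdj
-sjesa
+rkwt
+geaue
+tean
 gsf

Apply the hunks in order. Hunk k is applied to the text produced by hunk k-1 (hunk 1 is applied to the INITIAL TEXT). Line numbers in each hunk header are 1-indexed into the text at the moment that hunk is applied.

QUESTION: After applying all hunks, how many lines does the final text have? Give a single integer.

Hunk 1: at line 1 remove [bli,euuub] add [qkjy,rpor] -> 11 lines: msgke qkjy rpor omjob cdh conug hhqm twia uoxp dgtib gsf
Hunk 2: at line 2 remove [omjob,cdh,conug] add [qjhf,jwl] -> 10 lines: msgke qkjy rpor qjhf jwl hhqm twia uoxp dgtib gsf
Hunk 3: at line 7 remove [uoxp,dgtib] add [iaxm] -> 9 lines: msgke qkjy rpor qjhf jwl hhqm twia iaxm gsf
Hunk 4: at line 6 remove [twia,iaxm] add [eamtr,kdj,sjesa] -> 10 lines: msgke qkjy rpor qjhf jwl hhqm eamtr kdj sjesa gsf
Hunk 5: at line 8 remove [sjesa] add [rkwt,geaue,tean] -> 12 lines: msgke qkjy rpor qjhf jwl hhqm eamtr kdj rkwt geaue tean gsf
Final line count: 12

Answer: 12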